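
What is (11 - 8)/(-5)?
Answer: -3/5 ≈ -0.60000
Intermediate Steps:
(11 - 8)/(-5) = 3*(-1/5) = -3/5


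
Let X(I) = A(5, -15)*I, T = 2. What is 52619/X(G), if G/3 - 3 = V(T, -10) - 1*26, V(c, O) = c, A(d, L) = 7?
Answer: -7517/63 ≈ -119.32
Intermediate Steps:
G = -63 (G = 9 + 3*(2 - 1*26) = 9 + 3*(2 - 26) = 9 + 3*(-24) = 9 - 72 = -63)
X(I) = 7*I
52619/X(G) = 52619/((7*(-63))) = 52619/(-441) = 52619*(-1/441) = -7517/63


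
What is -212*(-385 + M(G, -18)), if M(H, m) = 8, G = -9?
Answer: 79924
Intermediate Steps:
-212*(-385 + M(G, -18)) = -212*(-385 + 8) = -212*(-377) = 79924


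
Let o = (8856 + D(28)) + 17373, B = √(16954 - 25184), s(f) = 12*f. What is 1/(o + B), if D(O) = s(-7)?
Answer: 5229/136713851 - I*√8230/683569255 ≈ 3.8248e-5 - 1.3271e-7*I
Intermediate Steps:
D(O) = -84 (D(O) = 12*(-7) = -84)
B = I*√8230 (B = √(-8230) = I*√8230 ≈ 90.719*I)
o = 26145 (o = (8856 - 84) + 17373 = 8772 + 17373 = 26145)
1/(o + B) = 1/(26145 + I*√8230)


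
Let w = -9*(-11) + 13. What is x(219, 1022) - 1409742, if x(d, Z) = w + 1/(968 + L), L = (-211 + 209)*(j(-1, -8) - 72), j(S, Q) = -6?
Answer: -1584424119/1124 ≈ -1.4096e+6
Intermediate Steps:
L = 156 (L = (-211 + 209)*(-6 - 72) = -2*(-78) = 156)
w = 112 (w = 99 + 13 = 112)
x(d, Z) = 125889/1124 (x(d, Z) = 112 + 1/(968 + 156) = 112 + 1/1124 = 125889/1124)
x(219, 1022) - 1409742 = 125889/1124 - 1409742 = -1584424119/1124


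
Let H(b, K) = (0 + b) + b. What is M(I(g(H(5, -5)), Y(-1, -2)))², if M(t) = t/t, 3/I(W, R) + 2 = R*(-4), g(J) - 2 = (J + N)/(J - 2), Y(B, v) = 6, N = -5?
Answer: 1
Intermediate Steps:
H(b, K) = 2*b (H(b, K) = b + b = 2*b)
g(J) = 2 + (-5 + J)/(-2 + J) (g(J) = 2 + (J - 5)/(J - 2) = 2 + (-5 + J)/(-2 + J))
I(W, R) = 3/(-2 - 4*R) (I(W, R) = 3/(-2 + R*(-4)) = 3/(-2 - 4*R))
M(t) = 1
M(I(g(H(5, -5)), Y(-1, -2)))² = 1² = 1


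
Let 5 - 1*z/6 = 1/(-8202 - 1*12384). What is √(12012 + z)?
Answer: √141755549393/3431 ≈ 109.74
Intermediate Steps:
z = 102931/3431 (z = 30 - 6/(-8202 - 1*12384) = 30 - 6/(-8202 - 12384) = 30 - 6/(-20586) = 30 - 6*(-1/20586) = 30 + 1/3431 = 102931/3431 ≈ 30.000)
√(12012 + z) = √(12012 + 102931/3431) = √(41316103/3431) = √141755549393/3431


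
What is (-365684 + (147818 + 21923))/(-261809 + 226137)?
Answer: 195943/35672 ≈ 5.4929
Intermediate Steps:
(-365684 + (147818 + 21923))/(-261809 + 226137) = (-365684 + 169741)/(-35672) = -195943*(-1/35672) = 195943/35672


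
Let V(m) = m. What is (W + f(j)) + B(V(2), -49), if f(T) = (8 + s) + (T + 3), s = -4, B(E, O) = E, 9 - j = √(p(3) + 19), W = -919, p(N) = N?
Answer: -901 - √22 ≈ -905.69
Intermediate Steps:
j = 9 - √22 (j = 9 - √(3 + 19) = 9 - √22 ≈ 4.3096)
f(T) = 7 + T (f(T) = (8 - 4) + (T + 3) = 4 + (3 + T) = 7 + T)
(W + f(j)) + B(V(2), -49) = (-919 + (7 + (9 - √22))) + 2 = (-919 + (16 - √22)) + 2 = (-903 - √22) + 2 = -901 - √22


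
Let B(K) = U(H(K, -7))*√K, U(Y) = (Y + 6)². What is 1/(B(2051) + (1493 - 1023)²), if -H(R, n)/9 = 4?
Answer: 2209/471355000 - 9*√2051/471355000 ≈ 3.8218e-6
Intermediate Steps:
H(R, n) = -36 (H(R, n) = -9*4 = -36)
U(Y) = (6 + Y)²
B(K) = 900*√K (B(K) = (6 - 36)²*√K = (-30)²*√K = 900*√K)
1/(B(2051) + (1493 - 1023)²) = 1/(900*√2051 + (1493 - 1023)²) = 1/(900*√2051 + 470²) = 1/(900*√2051 + 220900) = 1/(220900 + 900*√2051)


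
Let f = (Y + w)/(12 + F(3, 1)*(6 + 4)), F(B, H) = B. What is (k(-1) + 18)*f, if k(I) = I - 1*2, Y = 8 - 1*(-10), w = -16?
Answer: 5/7 ≈ 0.71429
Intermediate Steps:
Y = 18 (Y = 8 + 10 = 18)
k(I) = -2 + I (k(I) = I - 2 = -2 + I)
f = 1/21 (f = (18 - 16)/(12 + 3*(6 + 4)) = 2/(12 + 3*10) = 2/(12 + 30) = 2/42 = 2*(1/42) = 1/21 ≈ 0.047619)
(k(-1) + 18)*f = ((-2 - 1) + 18)*(1/21) = (-3 + 18)*(1/21) = 15*(1/21) = 5/7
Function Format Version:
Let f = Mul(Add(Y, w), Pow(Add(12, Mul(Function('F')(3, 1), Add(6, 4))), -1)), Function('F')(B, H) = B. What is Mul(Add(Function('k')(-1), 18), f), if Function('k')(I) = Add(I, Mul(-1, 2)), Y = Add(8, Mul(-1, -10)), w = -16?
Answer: Rational(5, 7) ≈ 0.71429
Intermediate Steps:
Y = 18 (Y = Add(8, 10) = 18)
Function('k')(I) = Add(-2, I) (Function('k')(I) = Add(I, -2) = Add(-2, I))
f = Rational(1, 21) (f = Mul(Add(18, -16), Pow(Add(12, Mul(3, Add(6, 4))), -1)) = Mul(2, Pow(Add(12, Mul(3, 10)), -1)) = Mul(2, Pow(Add(12, 30), -1)) = Mul(2, Pow(42, -1)) = Mul(2, Rational(1, 42)) = Rational(1, 21) ≈ 0.047619)
Mul(Add(Function('k')(-1), 18), f) = Mul(Add(Add(-2, -1), 18), Rational(1, 21)) = Mul(Add(-3, 18), Rational(1, 21)) = Mul(15, Rational(1, 21)) = Rational(5, 7)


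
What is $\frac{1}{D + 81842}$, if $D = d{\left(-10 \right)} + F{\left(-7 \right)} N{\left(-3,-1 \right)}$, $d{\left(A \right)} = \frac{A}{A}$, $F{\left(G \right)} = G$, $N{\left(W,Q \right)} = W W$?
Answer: $\frac{1}{81780} \approx 1.2228 \cdot 10^{-5}$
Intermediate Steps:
$N{\left(W,Q \right)} = W^{2}$
$d{\left(A \right)} = 1$
$D = -62$ ($D = 1 - 7 \left(-3\right)^{2} = 1 - 63 = -62$)
$\frac{1}{D + 81842} = \frac{1}{-62 + 81842} = \frac{1}{81780}$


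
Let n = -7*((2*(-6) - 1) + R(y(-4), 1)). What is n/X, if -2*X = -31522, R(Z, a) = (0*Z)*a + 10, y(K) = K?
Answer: 21/15761 ≈ 0.0013324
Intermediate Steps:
R(Z, a) = 10 (R(Z, a) = 0*a + 10 = 0 + 10 = 10)
X = 15761 (X = -1/2*(-31522) = 15761)
n = 21 (n = -7*((2*(-6) - 1) + 10) = -7*((-12 - 1) + 10) = -7*(-13 + 10) = -7*(-3) = 21)
n/X = 21/15761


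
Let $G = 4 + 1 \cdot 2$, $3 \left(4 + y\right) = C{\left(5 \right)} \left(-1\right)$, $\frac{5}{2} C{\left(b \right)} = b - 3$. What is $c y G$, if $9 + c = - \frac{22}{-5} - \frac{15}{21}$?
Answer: $\frac{23808}{175} \approx 136.05$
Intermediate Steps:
$C{\left(b \right)} = - \frac{6}{5} + \frac{2 b}{5}$ ($C{\left(b \right)} = \frac{2 \left(b - 3\right)}{5} = \frac{2 \left(-3 + b\right)}{5} = - \frac{6}{5} + \frac{2 b}{5}$)
$y = - \frac{64}{15}$ ($y = -4 + \frac{\left(- \frac{6}{5} + \frac{2}{5} \cdot 5\right) \left(-1\right)}{3} = -4 + \frac{\left(- \frac{6}{5} + 2\right) \left(-1\right)}{3} = -4 + \frac{\frac{4}{5} \left(-1\right)}{3} = -4 + \frac{1}{3} \left(- \frac{4}{5}\right) = -4 - \frac{4}{15} = - \frac{64}{15} \approx -4.2667$)
$G = 6$ ($G = 4 + 2 = 6$)
$c = - \frac{186}{35}$ ($c = -9 - \left(- \frac{22}{5} + \frac{5}{7}\right) = -9 - - \frac{129}{35} = -9 + \left(\frac{22}{5} - \frac{5}{7}\right) = -9 + \frac{129}{35} = - \frac{186}{35} \approx -5.3143$)
$c y G = \left(- \frac{186}{35}\right) \left(- \frac{64}{15}\right) 6 = \frac{3968}{175} \cdot 6 = \frac{23808}{175}$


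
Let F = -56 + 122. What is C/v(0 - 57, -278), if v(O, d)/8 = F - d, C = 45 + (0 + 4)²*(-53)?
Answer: -803/2752 ≈ -0.29179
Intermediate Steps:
F = 66
C = -803 (C = 45 + 4²*(-53) = 45 + 16*(-53) = 45 - 848 = -803)
v(O, d) = 528 - 8*d (v(O, d) = 8*(66 - d) = 528 - 8*d)
C/v(0 - 57, -278) = -803/(528 - 8*(-278)) = -803/(528 + 2224) = -803/2752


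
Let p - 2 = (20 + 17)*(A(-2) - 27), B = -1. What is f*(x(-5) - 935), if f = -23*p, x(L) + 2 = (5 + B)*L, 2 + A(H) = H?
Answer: -25202595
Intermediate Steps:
A(H) = -2 + H
x(L) = -2 + 4*L (x(L) = -2 + (5 - 1)*L = -2 + 4*L)
p = -1145 (p = 2 + (20 + 17)*((-2 - 2) - 27) = 2 + 37*(-4 - 27) = 2 + 37*(-31) = 2 - 1147 = -1145)
f = 26335 (f = -23*(-1145) = 26335)
f*(x(-5) - 935) = 26335*((-2 + 4*(-5)) - 935) = 26335*((-2 - 20) - 935) = 26335*(-22 - 935) = 26335*(-957) = -25202595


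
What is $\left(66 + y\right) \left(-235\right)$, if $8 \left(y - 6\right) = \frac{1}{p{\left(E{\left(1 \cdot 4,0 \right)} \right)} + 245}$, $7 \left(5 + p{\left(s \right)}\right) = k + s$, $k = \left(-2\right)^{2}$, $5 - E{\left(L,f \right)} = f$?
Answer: $- \frac{228624685}{13512} \approx -16920.0$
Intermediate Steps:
$E{\left(L,f \right)} = 5 - f$
$k = 4$
$p{\left(s \right)} = - \frac{31}{7} + \frac{s}{7}$ ($p{\left(s \right)} = -5 + \frac{4 + s}{7} = -5 + \left(\frac{4}{7} + \frac{s}{7}\right) = - \frac{31}{7} + \frac{s}{7}$)
$y = \frac{81079}{13512}$ ($y = 6 + \frac{1}{8 \left(\left(- \frac{31}{7} + \frac{5 - 0}{7}\right) + 245\right)} = 6 + \frac{1}{8 \left(\left(- \frac{31}{7} + \frac{5 + 0}{7}\right) + 245\right)} = 6 + \frac{1}{8 \left(\left(- \frac{31}{7} + \frac{1}{7} \cdot 5\right) + 245\right)} = 6 + \frac{1}{8 \left(\left(- \frac{31}{7} + \frac{5}{7}\right) + 245\right)} = 6 + \frac{1}{8 \left(- \frac{26}{7} + 245\right)} = 6 + \frac{1}{8 \cdot \frac{1689}{7}} = 6 + \frac{1}{8} \cdot \frac{7}{1689} = 6 + \frac{7}{13512} = \frac{81079}{13512} \approx 6.0005$)
$\left(66 + y\right) \left(-235\right) = \left(66 + \frac{81079}{13512}\right) \left(-235\right) = \frac{972871}{13512} \left(-235\right) = - \frac{228624685}{13512}$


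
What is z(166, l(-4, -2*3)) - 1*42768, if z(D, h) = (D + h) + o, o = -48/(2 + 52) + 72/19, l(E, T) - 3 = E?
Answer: -7284617/171 ≈ -42600.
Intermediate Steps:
l(E, T) = 3 + E
o = 496/171 (o = -48/54 + 72*(1/19) = -48*1/54 + 72/19 = -8/9 + 72/19 = 496/171 ≈ 2.9006)
z(D, h) = 496/171 + D + h (z(D, h) = (D + h) + 496/171 = 496/171 + D + h)
z(166, l(-4, -2*3)) - 1*42768 = (496/171 + 166 + (3 - 4)) - 1*42768 = (496/171 + 166 - 1) - 42768 = 28711/171 - 42768 = -7284617/171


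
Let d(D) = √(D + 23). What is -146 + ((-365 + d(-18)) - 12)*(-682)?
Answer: 256968 - 682*√5 ≈ 2.5544e+5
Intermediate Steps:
d(D) = √(23 + D)
-146 + ((-365 + d(-18)) - 12)*(-682) = -146 + ((-365 + √(23 - 18)) - 12)*(-682) = -146 + ((-365 + √5) - 12)*(-682) = -146 + (-377 + √5)*(-682) = -146 + (257114 - 682*√5) = 256968 - 682*√5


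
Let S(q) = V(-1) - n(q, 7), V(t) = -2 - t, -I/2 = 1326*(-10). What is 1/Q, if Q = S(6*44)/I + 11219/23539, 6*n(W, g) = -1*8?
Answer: 1872762840/892607179 ≈ 2.0981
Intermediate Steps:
I = 26520 (I = -2652*(-10) = -2*(-13260) = 26520)
n(W, g) = -4/3 (n(W, g) = (-1*8)/6 = (1/6)*(-8) = -4/3)
S(q) = 1/3 (S(q) = (-2 - 1*(-1)) - 1*(-4/3) = (-2 + 1) + 4/3 = -1 + 4/3 = 1/3)
Q = 892607179/1872762840 (Q = (1/3)/26520 + 11219/23539 = (1/3)*(1/26520) + 11219*(1/23539) = 1/79560 + 11219/23539 = 892607179/1872762840 ≈ 0.47663)
1/Q = 1/(892607179/1872762840) = 1872762840/892607179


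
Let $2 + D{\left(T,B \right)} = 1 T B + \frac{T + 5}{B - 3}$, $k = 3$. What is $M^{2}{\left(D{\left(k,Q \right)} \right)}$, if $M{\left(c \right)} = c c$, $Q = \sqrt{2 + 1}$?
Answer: $\frac{28489}{9} - \frac{5320 \sqrt{3}}{3} \approx 93.941$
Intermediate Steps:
$Q = \sqrt{3} \approx 1.732$
$D{\left(T,B \right)} = -2 + B T + \frac{5 + T}{-3 + B}$ ($D{\left(T,B \right)} = -2 + \left(1 T B + \frac{T + 5}{B - 3}\right) = -2 + \left(T B + \frac{5 + T}{-3 + B}\right) = -2 + \left(B T + \frac{5 + T}{-3 + B}\right) = -2 + B T + \frac{5 + T}{-3 + B}$)
$M{\left(c \right)} = c^{2}$
$M^{2}{\left(D{\left(k,Q \right)} \right)} = \left(\left(\frac{11 + 3 - 2 \sqrt{3} + 3 \left(\sqrt{3}\right)^{2} - 3 \sqrt{3} \cdot 3}{-3 + \sqrt{3}}\right)^{2}\right)^{2} = \left(\left(\frac{11 + 3 - 2 \sqrt{3} + 3 \cdot 3 - 9 \sqrt{3}}{-3 + \sqrt{3}}\right)^{2}\right)^{2} = \left(\left(\frac{11 + 3 - 2 \sqrt{3} + 9 - 9 \sqrt{3}}{-3 + \sqrt{3}}\right)^{2}\right)^{2} = \left(\left(\frac{23 - 11 \sqrt{3}}{-3 + \sqrt{3}}\right)^{2}\right)^{2} = \left(\frac{\left(23 - 11 \sqrt{3}\right)^{2}}{\left(-3 + \sqrt{3}\right)^{2}}\right)^{2} = \frac{\left(23 - 11 \sqrt{3}\right)^{4}}{\left(-3 + \sqrt{3}\right)^{4}}$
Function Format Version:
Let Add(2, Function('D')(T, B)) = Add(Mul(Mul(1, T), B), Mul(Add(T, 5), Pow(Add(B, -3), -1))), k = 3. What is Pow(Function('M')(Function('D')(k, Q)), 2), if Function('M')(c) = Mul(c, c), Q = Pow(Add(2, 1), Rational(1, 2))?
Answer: Add(Rational(28489, 9), Mul(Rational(-5320, 3), Pow(3, Rational(1, 2)))) ≈ 93.941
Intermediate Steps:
Q = Pow(3, Rational(1, 2)) ≈ 1.7320
Function('D')(T, B) = Add(-2, Mul(B, T), Mul(Pow(Add(-3, B), -1), Add(5, T))) (Function('D')(T, B) = Add(-2, Add(Mul(Mul(1, T), B), Mul(Add(T, 5), Pow(Add(B, -3), -1)))) = Add(-2, Add(Mul(T, B), Mul(Add(5, T), Pow(Add(-3, B), -1)))) = Add(-2, Add(Mul(B, T), Mul(Pow(Add(-3, B), -1), Add(5, T)))) = Add(-2, Mul(B, T), Mul(Pow(Add(-3, B), -1), Add(5, T))))
Function('M')(c) = Pow(c, 2)
Pow(Function('M')(Function('D')(k, Q)), 2) = Pow(Pow(Mul(Pow(Add(-3, Pow(3, Rational(1, 2))), -1), Add(11, 3, Mul(-2, Pow(3, Rational(1, 2))), Mul(3, Pow(Pow(3, Rational(1, 2)), 2)), Mul(-3, Pow(3, Rational(1, 2)), 3))), 2), 2) = Pow(Pow(Mul(Pow(Add(-3, Pow(3, Rational(1, 2))), -1), Add(11, 3, Mul(-2, Pow(3, Rational(1, 2))), Mul(3, 3), Mul(-9, Pow(3, Rational(1, 2))))), 2), 2) = Pow(Pow(Mul(Pow(Add(-3, Pow(3, Rational(1, 2))), -1), Add(11, 3, Mul(-2, Pow(3, Rational(1, 2))), 9, Mul(-9, Pow(3, Rational(1, 2))))), 2), 2) = Pow(Pow(Mul(Pow(Add(-3, Pow(3, Rational(1, 2))), -1), Add(23, Mul(-11, Pow(3, Rational(1, 2))))), 2), 2) = Pow(Mul(Pow(Add(-3, Pow(3, Rational(1, 2))), -2), Pow(Add(23, Mul(-11, Pow(3, Rational(1, 2)))), 2)), 2) = Mul(Pow(Add(-3, Pow(3, Rational(1, 2))), -4), Pow(Add(23, Mul(-11, Pow(3, Rational(1, 2)))), 4))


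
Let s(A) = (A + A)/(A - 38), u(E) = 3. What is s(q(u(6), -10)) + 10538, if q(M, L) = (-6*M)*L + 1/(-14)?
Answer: 20944044/1987 ≈ 10541.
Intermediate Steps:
q(M, L) = -1/14 - 6*L*M (q(M, L) = -6*L*M - 1/14 = -1/14 - 6*L*M)
s(A) = 2*A/(-38 + A) (s(A) = (2*A)/(-38 + A) = 2*A/(-38 + A))
s(q(u(6), -10)) + 10538 = 2*(-1/14 - 6*(-10)*3)/(-38 + (-1/14 - 6*(-10)*3)) + 10538 = 2*(-1/14 + 180)/(-38 + (-1/14 + 180)) + 10538 = 2*(2519/14)/(-38 + 2519/14) + 10538 = 2*(2519/14)/(1987/14) + 10538 = 2*(2519/14)*(14/1987) + 10538 = 5038/1987 + 10538 = 20944044/1987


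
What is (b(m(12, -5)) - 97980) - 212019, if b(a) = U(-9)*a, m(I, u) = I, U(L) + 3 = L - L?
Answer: -310035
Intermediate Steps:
U(L) = -3 (U(L) = -3 + (L - L) = -3 + 0 = -3)
b(a) = -3*a
(b(m(12, -5)) - 97980) - 212019 = (-3*12 - 97980) - 212019 = (-36 - 97980) - 212019 = -98016 - 212019 = -310035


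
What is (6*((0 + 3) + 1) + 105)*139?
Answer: 17931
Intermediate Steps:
(6*((0 + 3) + 1) + 105)*139 = (6*(3 + 1) + 105)*139 = (6*4 + 105)*139 = (24 + 105)*139 = 129*139 = 17931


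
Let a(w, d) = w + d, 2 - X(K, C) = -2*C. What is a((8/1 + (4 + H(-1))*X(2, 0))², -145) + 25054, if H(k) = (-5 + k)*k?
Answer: 25693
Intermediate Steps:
H(k) = k*(-5 + k)
X(K, C) = 2 + 2*C (X(K, C) = 2 - (-2)*C = 2 + 2*C)
a(w, d) = d + w
a((8/1 + (4 + H(-1))*X(2, 0))², -145) + 25054 = (-145 + (8/1 + (4 - (-5 - 1))*(2 + 2*0))²) + 25054 = (-145 + (8*1 + (4 - 1*(-6))*(2 + 0))²) + 25054 = (-145 + (8 + (4 + 6)*2)²) + 25054 = (-145 + (8 + 10*2)²) + 25054 = (-145 + (8 + 20)²) + 25054 = (-145 + 28²) + 25054 = (-145 + 784) + 25054 = 639 + 25054 = 25693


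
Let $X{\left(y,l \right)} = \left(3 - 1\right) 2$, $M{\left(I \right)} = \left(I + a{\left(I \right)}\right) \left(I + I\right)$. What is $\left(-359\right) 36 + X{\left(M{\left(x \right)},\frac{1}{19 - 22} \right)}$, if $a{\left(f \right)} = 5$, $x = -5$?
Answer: $-12920$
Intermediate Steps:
$M{\left(I \right)} = 2 I \left(5 + I\right)$ ($M{\left(I \right)} = \left(I + 5\right) \left(I + I\right) = \left(5 + I\right) 2 I = 2 I \left(5 + I\right)$)
$X{\left(y,l \right)} = 4$ ($X{\left(y,l \right)} = 2 \cdot 2 = 4$)
$\left(-359\right) 36 + X{\left(M{\left(x \right)},\frac{1}{19 - 22} \right)} = \left(-359\right) 36 + 4 = -12924 + 4 = -12920$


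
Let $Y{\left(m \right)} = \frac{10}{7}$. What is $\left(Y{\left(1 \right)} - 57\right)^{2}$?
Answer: $\frac{151321}{49} \approx 3088.2$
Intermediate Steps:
$Y{\left(m \right)} = \frac{10}{7}$ ($Y{\left(m \right)} = 10 \cdot \frac{1}{7} = \frac{10}{7}$)
$\left(Y{\left(1 \right)} - 57\right)^{2} = \left(\frac{10}{7} - 57\right)^{2} = \left(- \frac{389}{7}\right)^{2} = \frac{151321}{49}$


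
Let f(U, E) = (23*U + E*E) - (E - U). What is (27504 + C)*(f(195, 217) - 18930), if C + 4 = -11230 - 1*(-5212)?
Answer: 700785804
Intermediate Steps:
C = -6022 (C = -4 + (-11230 - 1*(-5212)) = -4 + (-11230 + 5212) = -4 - 6018 = -6022)
f(U, E) = E² - E + 24*U (f(U, E) = (23*U + E²) + (U - E) = (E² + 23*U) + (U - E) = E² - E + 24*U)
(27504 + C)*(f(195, 217) - 18930) = (27504 - 6022)*((217² - 1*217 + 24*195) - 18930) = 21482*((47089 - 217 + 4680) - 18930) = 21482*(51552 - 18930) = 21482*32622 = 700785804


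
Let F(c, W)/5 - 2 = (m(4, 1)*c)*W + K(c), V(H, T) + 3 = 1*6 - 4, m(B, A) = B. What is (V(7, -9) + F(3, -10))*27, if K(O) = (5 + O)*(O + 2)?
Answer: -10557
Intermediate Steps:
V(H, T) = -1 (V(H, T) = -3 + (1*6 - 4) = -3 + (6 - 4) = -3 + 2 = -1)
K(O) = (2 + O)*(5 + O) (K(O) = (5 + O)*(2 + O) = (2 + O)*(5 + O))
F(c, W) = 60 + 5*c² + 35*c + 20*W*c (F(c, W) = 10 + 5*((4*c)*W + (10 + c² + 7*c)) = 10 + 5*(4*W*c + (10 + c² + 7*c)) = 10 + 5*(10 + c² + 7*c + 4*W*c) = 10 + (50 + 5*c² + 35*c + 20*W*c) = 60 + 5*c² + 35*c + 20*W*c)
(V(7, -9) + F(3, -10))*27 = (-1 + (60 + 5*3² + 35*3 + 20*(-10)*3))*27 = (-1 + (60 + 5*9 + 105 - 600))*27 = (-1 + (60 + 45 + 105 - 600))*27 = (-1 - 390)*27 = -391*27 = -10557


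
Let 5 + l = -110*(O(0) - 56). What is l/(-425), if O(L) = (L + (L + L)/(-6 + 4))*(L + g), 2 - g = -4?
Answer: -1231/85 ≈ -14.482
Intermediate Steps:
g = 6 (g = 2 - 1*(-4) = 2 + 4 = 6)
O(L) = 0 (O(L) = (L + (L + L)/(-6 + 4))*(L + 6) = (L + (2*L)/(-2))*(6 + L) = (L + (2*L)*(-1/2))*(6 + L) = (L - L)*(6 + L) = 0*(6 + L) = 0)
l = 6155 (l = -5 - 110*(0 - 56) = -5 - 110*(-56) = -5 + 6160 = 6155)
l/(-425) = 6155/(-425) = 6155*(-1/425) = -1231/85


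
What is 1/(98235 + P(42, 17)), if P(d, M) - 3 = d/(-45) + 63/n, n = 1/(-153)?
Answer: 15/1328971 ≈ 1.1287e-5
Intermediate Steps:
n = -1/153 ≈ -0.0065359
P(d, M) = -9636 - d/45 (P(d, M) = 3 + (d/(-45) + 63/(-1/153)) = 3 + (d*(-1/45) + 63*(-153)) = 3 + (-d/45 - 9639) = 3 + (-9639 - d/45) = -9636 - d/45)
1/(98235 + P(42, 17)) = 1/(98235 + (-9636 - 1/45*42)) = 1/(98235 + (-9636 - 14/15)) = 1/(98235 - 144554/15) = 1/(1328971/15) = 15/1328971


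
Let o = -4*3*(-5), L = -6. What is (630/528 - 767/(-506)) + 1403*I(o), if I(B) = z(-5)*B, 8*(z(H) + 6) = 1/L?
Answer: -1025826027/2024 ≈ -5.0683e+5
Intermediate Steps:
z(H) = -289/48 (z(H) = -6 + (⅛)/(-6) = -6 + (⅛)*(-⅙) = -6 - 1/48 = -289/48)
o = 60 (o = -12*(-5) = 60)
I(B) = -289*B/48
(630/528 - 767/(-506)) + 1403*I(o) = (630/528 - 767/(-506)) + 1403*(-289/48*60) = (630*(1/528) - 767*(-1/506)) + 1403*(-1445/4) = (105/88 + 767/506) - 2027335/4 = 5483/2024 - 2027335/4 = -1025826027/2024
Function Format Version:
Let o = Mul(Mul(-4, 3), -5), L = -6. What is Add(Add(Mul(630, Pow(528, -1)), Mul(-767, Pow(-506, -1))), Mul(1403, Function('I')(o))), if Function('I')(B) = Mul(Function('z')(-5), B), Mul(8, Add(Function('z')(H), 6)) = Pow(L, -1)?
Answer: Rational(-1025826027, 2024) ≈ -5.0683e+5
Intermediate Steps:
Function('z')(H) = Rational(-289, 48) (Function('z')(H) = Add(-6, Mul(Rational(1, 8), Pow(-6, -1))) = Add(-6, Mul(Rational(1, 8), Rational(-1, 6))) = Add(-6, Rational(-1, 48)) = Rational(-289, 48))
o = 60 (o = Mul(-12, -5) = 60)
Function('I')(B) = Mul(Rational(-289, 48), B)
Add(Add(Mul(630, Pow(528, -1)), Mul(-767, Pow(-506, -1))), Mul(1403, Function('I')(o))) = Add(Add(Mul(630, Pow(528, -1)), Mul(-767, Pow(-506, -1))), Mul(1403, Mul(Rational(-289, 48), 60))) = Add(Add(Mul(630, Rational(1, 528)), Mul(-767, Rational(-1, 506))), Mul(1403, Rational(-1445, 4))) = Add(Add(Rational(105, 88), Rational(767, 506)), Rational(-2027335, 4)) = Add(Rational(5483, 2024), Rational(-2027335, 4)) = Rational(-1025826027, 2024)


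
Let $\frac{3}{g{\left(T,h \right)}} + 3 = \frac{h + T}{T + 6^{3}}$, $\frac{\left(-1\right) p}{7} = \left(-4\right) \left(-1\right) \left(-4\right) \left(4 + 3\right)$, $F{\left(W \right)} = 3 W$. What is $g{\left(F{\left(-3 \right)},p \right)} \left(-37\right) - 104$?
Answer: $- \frac{38993}{154} \approx -253.2$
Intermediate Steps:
$p = 784$ ($p = - 7 \left(-4\right) \left(-1\right) \left(-4\right) \left(4 + 3\right) = - 7 \cdot 4 \left(-4\right) 7 = - 7 \left(\left(-16\right) 7\right) = \left(-7\right) \left(-112\right) = 784$)
$g{\left(T,h \right)} = \frac{3}{-3 + \frac{T + h}{216 + T}}$ ($g{\left(T,h \right)} = \frac{3}{-3 + \frac{h + T}{T + 6^{3}}} = \frac{3}{-3 + \frac{T + h}{T + 216}} = \frac{3}{-3 + \frac{T + h}{216 + T}}$)
$g{\left(F{\left(-3 \right)},p \right)} \left(-37\right) - 104 = \frac{3 \left(216 + 3 \left(-3\right)\right)}{-648 + 784 - 2 \cdot 3 \left(-3\right)} \left(-37\right) - 104 = \frac{3 \left(216 - 9\right)}{-648 + 784 - -18} \left(-37\right) - 104 = 3 \frac{1}{-648 + 784 + 18} \cdot 207 \left(-37\right) - 104 = 3 \cdot \frac{1}{154} \cdot 207 \left(-37\right) - 104 = \frac{621}{154} \left(-37\right) - 104 = - \frac{22977}{154} - 104 = - \frac{38993}{154}$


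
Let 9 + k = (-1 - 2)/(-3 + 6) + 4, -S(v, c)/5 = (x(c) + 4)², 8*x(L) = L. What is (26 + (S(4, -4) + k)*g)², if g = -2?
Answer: 103041/4 ≈ 25760.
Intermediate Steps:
x(L) = L/8
S(v, c) = -5*(4 + c/8)² (S(v, c) = -5*(c/8 + 4)² = -5*(4 + c/8)²)
k = -6 (k = -9 + ((-1 - 2)/(-3 + 6) + 4) = -9 + (-3/3 + 4) = -9 + (-3*⅓ + 4) = -9 + (-1 + 4) = -9 + 3 = -6)
(26 + (S(4, -4) + k)*g)² = (26 + (-5*(32 - 4)²/64 - 6)*(-2))² = (26 + (-5/64*28² - 6)*(-2))² = (26 + (-5/64*784 - 6)*(-2))² = (26 + (-245/4 - 6)*(-2))² = (26 - 269/4*(-2))² = (26 + 269/2)² = (321/2)² = 103041/4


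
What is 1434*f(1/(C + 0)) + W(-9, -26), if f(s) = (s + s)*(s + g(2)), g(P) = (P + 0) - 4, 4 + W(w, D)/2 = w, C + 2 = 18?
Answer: -23891/64 ≈ -373.30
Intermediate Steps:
C = 16 (C = -2 + 18 = 16)
W(w, D) = -8 + 2*w
g(P) = -4 + P (g(P) = P - 4 = -4 + P)
f(s) = 2*s*(-2 + s) (f(s) = (s + s)*(s + (-4 + 2)) = (2*s)*(s - 2) = (2*s)*(-2 + s) = 2*s*(-2 + s))
1434*f(1/(C + 0)) + W(-9, -26) = 1434*(2*(-2 + 1/(16 + 0))/(16 + 0)) + (-8 + 2*(-9)) = 1434*(2*(-2 + 1/16)/16) + (-8 - 18) = 1434*(2*(1/16)*(-2 + 1/16)) - 26 = 1434*(2*(1/16)*(-31/16)) - 26 = 1434*(-31/128) - 26 = -22227/64 - 26 = -23891/64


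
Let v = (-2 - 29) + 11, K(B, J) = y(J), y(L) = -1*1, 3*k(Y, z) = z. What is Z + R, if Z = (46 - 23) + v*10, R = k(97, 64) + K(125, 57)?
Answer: -470/3 ≈ -156.67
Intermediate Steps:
k(Y, z) = z/3
y(L) = -1
K(B, J) = -1
v = -20 (v = -31 + 11 = -20)
R = 61/3 (R = (⅓)*64 - 1 = 64/3 - 1 = 61/3 ≈ 20.333)
Z = -177 (Z = (46 - 23) - 20*10 = 23 - 200 = -177)
Z + R = -177 + 61/3 = -470/3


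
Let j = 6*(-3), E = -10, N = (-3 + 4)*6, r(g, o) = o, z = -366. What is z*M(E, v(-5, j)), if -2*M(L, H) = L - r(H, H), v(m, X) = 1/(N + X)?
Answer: -7259/4 ≈ -1814.8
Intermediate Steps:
N = 6 (N = 1*6 = 6)
j = -18
v(m, X) = 1/(6 + X)
M(L, H) = H/2 - L/2 (M(L, H) = -(L - H)/2 = H/2 - L/2)
z*M(E, v(-5, j)) = -366*(1/(2*(6 - 18)) - ½*(-10)) = -366*((½)/(-12) + 5) = -366*((½)*(-1/12) + 5) = -366*(-1/24 + 5) = -366*119/24 = -7259/4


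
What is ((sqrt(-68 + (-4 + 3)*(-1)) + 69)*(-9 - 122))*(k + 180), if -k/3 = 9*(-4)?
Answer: -2603232 - 37728*I*sqrt(67) ≈ -2.6032e+6 - 3.0882e+5*I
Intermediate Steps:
k = 108 (k = -27*(-4) = -3*(-36) = 108)
((sqrt(-68 + (-4 + 3)*(-1)) + 69)*(-9 - 122))*(k + 180) = ((sqrt(-68 + (-4 + 3)*(-1)) + 69)*(-9 - 122))*(108 + 180) = ((sqrt(-68 - 1*(-1)) + 69)*(-131))*288 = ((sqrt(-68 + 1) + 69)*(-131))*288 = ((sqrt(-67) + 69)*(-131))*288 = ((I*sqrt(67) + 69)*(-131))*288 = ((69 + I*sqrt(67))*(-131))*288 = (-9039 - 131*I*sqrt(67))*288 = -2603232 - 37728*I*sqrt(67)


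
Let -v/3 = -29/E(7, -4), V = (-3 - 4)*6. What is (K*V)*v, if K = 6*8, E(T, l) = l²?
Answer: -10962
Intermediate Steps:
V = -42 (V = -7*6 = -42)
v = 87/16 (v = -(-87)/((-4)²) = -(-87)/16 = -3*(-29/16) = 87/16 ≈ 5.4375)
K = 48
(K*V)*v = (48*(-42))*(87/16) = -2016*87/16 = -10962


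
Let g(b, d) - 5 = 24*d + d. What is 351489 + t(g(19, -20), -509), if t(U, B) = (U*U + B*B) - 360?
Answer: 855235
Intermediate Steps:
g(b, d) = 5 + 25*d (g(b, d) = 5 + (24*d + d) = 5 + 25*d)
t(U, B) = -360 + B² + U² (t(U, B) = (U² + B²) - 360 = (B² + U²) - 360 = -360 + B² + U²)
351489 + t(g(19, -20), -509) = 351489 + (-360 + (-509)² + (5 + 25*(-20))²) = 351489 + (-360 + 259081 + (5 - 500)²) = 351489 + (-360 + 259081 + (-495)²) = 351489 + (-360 + 259081 + 245025) = 351489 + 503746 = 855235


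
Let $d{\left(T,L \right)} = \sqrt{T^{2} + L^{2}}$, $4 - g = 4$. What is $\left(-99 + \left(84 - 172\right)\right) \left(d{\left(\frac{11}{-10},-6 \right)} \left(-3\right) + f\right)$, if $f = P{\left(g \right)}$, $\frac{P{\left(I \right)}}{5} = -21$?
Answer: $\frac{230571}{10} \approx 23057.0$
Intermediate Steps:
$g = 0$ ($g = 4 - 4 = 0$)
$P{\left(I \right)} = -105$ ($P{\left(I \right)} = 5 \left(-21\right) = -105$)
$f = -105$
$d{\left(T,L \right)} = \sqrt{L^{2} + T^{2}}$
$\left(-99 + \left(84 - 172\right)\right) \left(d{\left(\frac{11}{-10},-6 \right)} \left(-3\right) + f\right) = \left(-99 + \left(84 - 172\right)\right) \left(\sqrt{\left(-6\right)^{2} + \left(\frac{11}{-10}\right)^{2}} \left(-3\right) - 105\right) = \left(-99 + \left(84 - 172\right)\right) \left(\sqrt{36 + \left(11 \left(- \frac{1}{10}\right)\right)^{2}} \left(-3\right) - 105\right) = \left(-99 - 88\right) \left(\sqrt{36 + \left(- \frac{11}{10}\right)^{2}} \left(-3\right) - 105\right) = - 187 \left(\sqrt{36 + \frac{121}{100}} \left(-3\right) - 105\right) = - 187 \left(\sqrt{\frac{3721}{100}} \left(-3\right) - 105\right) = - 187 \left(\frac{61}{10} \left(-3\right) - 105\right) = - 187 \left(- \frac{183}{10} - 105\right) = \left(-187\right) \left(- \frac{1233}{10}\right) = \frac{230571}{10}$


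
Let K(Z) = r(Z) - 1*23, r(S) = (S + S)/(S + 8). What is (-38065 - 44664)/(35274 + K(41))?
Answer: -4053721/1727381 ≈ -2.3467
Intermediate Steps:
r(S) = 2*S/(8 + S) (r(S) = (2*S)/(8 + S) = 2*S/(8 + S))
K(Z) = -23 + 2*Z/(8 + Z) (K(Z) = 2*Z/(8 + Z) - 1*23 = 2*Z/(8 + Z) - 23 = -23 + 2*Z/(8 + Z))
(-38065 - 44664)/(35274 + K(41)) = (-38065 - 44664)/(35274 + (-184 - 21*41)/(8 + 41)) = -82729/(35274 + (-184 - 861)/49) = -82729/(35274 + (1/49)*(-1045)) = -82729/(35274 - 1045/49) = -82729/1727381/49 = -82729*49/1727381 = -4053721/1727381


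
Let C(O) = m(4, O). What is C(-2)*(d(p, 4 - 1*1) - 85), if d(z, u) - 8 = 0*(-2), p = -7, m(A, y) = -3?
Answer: 231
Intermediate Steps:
C(O) = -3
d(z, u) = 8 (d(z, u) = 8 + 0*(-2) = 8 + 0 = 8)
C(-2)*(d(p, 4 - 1*1) - 85) = -3*(8 - 85) = -3*(-77) = 231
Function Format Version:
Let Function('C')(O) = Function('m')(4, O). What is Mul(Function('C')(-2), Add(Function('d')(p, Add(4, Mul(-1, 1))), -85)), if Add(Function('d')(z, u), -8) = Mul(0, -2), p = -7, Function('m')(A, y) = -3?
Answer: 231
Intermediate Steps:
Function('C')(O) = -3
Function('d')(z, u) = 8 (Function('d')(z, u) = Add(8, Mul(0, -2)) = Add(8, 0) = 8)
Mul(Function('C')(-2), Add(Function('d')(p, Add(4, Mul(-1, 1))), -85)) = Mul(-3, Add(8, -85)) = Mul(-3, -77) = 231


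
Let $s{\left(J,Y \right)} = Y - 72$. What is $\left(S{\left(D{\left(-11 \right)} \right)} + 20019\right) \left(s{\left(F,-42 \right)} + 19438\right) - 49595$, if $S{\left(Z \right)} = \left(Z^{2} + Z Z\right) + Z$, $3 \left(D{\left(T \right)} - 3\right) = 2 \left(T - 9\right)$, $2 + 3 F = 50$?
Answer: $\frac{3516521645}{9} \approx 3.9072 \cdot 10^{8}$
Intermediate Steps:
$F = 16$ ($F = - \frac{2}{3} + \frac{1}{3} \cdot 50 = - \frac{2}{3} + \frac{50}{3} = 16$)
$s{\left(J,Y \right)} = -72 + Y$ ($s{\left(J,Y \right)} = Y - 72 = -72 + Y$)
$D{\left(T \right)} = -3 + \frac{2 T}{3}$ ($D{\left(T \right)} = 3 + \frac{2 \left(T - 9\right)}{3} = 3 + \frac{2 \left(-9 + T\right)}{3} = 3 + \frac{-18 + 2 T}{3} = 3 + \left(-6 + \frac{2 T}{3}\right) = -3 + \frac{2 T}{3}$)
$S{\left(Z \right)} = Z + 2 Z^{2}$ ($S{\left(Z \right)} = \left(Z^{2} + Z^{2}\right) + Z = 2 Z^{2} + Z = Z + 2 Z^{2}$)
$\left(S{\left(D{\left(-11 \right)} \right)} + 20019\right) \left(s{\left(F,-42 \right)} + 19438\right) - 49595 = \left(\left(-3 + \frac{2}{3} \left(-11\right)\right) \left(1 + 2 \left(-3 + \frac{2}{3} \left(-11\right)\right)\right) + 20019\right) \left(\left(-72 - 42\right) + 19438\right) - 49595 = \left(\left(-3 - \frac{22}{3}\right) \left(1 + 2 \left(-3 - \frac{22}{3}\right)\right) + 20019\right) \left(-114 + 19438\right) - 49595 = \left(- \frac{31 \left(1 + 2 \left(- \frac{31}{3}\right)\right)}{3} + 20019\right) 19324 - 49595 = \left(- \frac{31 \left(1 - \frac{62}{3}\right)}{3} + 20019\right) 19324 - 49595 = \left(\left(- \frac{31}{3}\right) \left(- \frac{59}{3}\right) + 20019\right) 19324 - 49595 = \left(\frac{1829}{9} + 20019\right) 19324 - 49595 = \frac{182000}{9} \cdot 19324 - 49595 = \frac{3516968000}{9} - 49595 = \frac{3516521645}{9}$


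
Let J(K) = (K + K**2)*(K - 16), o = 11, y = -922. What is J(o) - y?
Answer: 262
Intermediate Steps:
J(K) = (-16 + K)*(K + K**2) (J(K) = (K + K**2)*(-16 + K) = (-16 + K)*(K + K**2))
J(o) - y = 11*(-16 + 11**2 - 15*11) - 1*(-922) = 11*(-16 + 121 - 165) + 922 = 11*(-60) + 922 = -660 + 922 = 262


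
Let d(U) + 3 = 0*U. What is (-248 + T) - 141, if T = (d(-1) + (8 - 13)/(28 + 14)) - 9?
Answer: -16847/42 ≈ -401.12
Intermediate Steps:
d(U) = -3 (d(U) = -3 + 0*U = -3 + 0 = -3)
T = -509/42 (T = (-3 + (8 - 13)/(28 + 14)) - 9 = (-3 - 5/42) - 9 = -131/42 - 9 = -509/42 ≈ -12.119)
(-248 + T) - 141 = (-248 - 509/42) - 141 = -10925/42 - 141 = -16847/42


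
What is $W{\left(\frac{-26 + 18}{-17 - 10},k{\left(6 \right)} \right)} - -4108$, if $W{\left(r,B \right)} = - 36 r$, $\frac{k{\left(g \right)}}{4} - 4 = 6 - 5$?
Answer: $\frac{12292}{3} \approx 4097.3$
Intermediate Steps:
$k{\left(g \right)} = 20$ ($k{\left(g \right)} = 16 + 4 \left(6 - 5\right) = 16 + 4 \cdot 1 = 16 + 4 = 20$)
$W{\left(\frac{-26 + 18}{-17 - 10},k{\left(6 \right)} \right)} - -4108 = - 36 \frac{-26 + 18}{-17 - 10} - -4108 = - 36 \left(- \frac{8}{-27}\right) + 4108 = - 36 \left(\left(-8\right) \left(- \frac{1}{27}\right)\right) + 4108 = \left(-36\right) \frac{8}{27} + 4108 = - \frac{32}{3} + 4108 = \frac{12292}{3}$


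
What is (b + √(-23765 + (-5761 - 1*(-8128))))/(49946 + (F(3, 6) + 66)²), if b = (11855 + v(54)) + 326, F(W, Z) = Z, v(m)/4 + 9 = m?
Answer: 12361/55130 + I*√21398/55130 ≈ 0.22422 + 0.0026534*I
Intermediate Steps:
v(m) = -36 + 4*m
b = 12361 (b = (11855 + (-36 + 4*54)) + 326 = (11855 + (-36 + 216)) + 326 = (11855 + 180) + 326 = 12035 + 326 = 12361)
(b + √(-23765 + (-5761 - 1*(-8128))))/(49946 + (F(3, 6) + 66)²) = (12361 + √(-23765 + (-5761 - 1*(-8128))))/(49946 + (6 + 66)²) = (12361 + √(-23765 + (-5761 + 8128)))/(49946 + 72²) = (12361 + √(-23765 + 2367))/(49946 + 5184) = (12361 + √(-21398))/55130 = (12361 + I*√21398)*(1/55130) = 12361/55130 + I*√21398/55130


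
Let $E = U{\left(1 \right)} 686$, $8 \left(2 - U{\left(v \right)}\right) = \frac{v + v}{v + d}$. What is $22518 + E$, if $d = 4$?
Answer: $\frac{238557}{10} \approx 23856.0$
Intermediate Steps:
$U{\left(v \right)} = 2 - \frac{v}{4 \left(4 + v\right)}$ ($U{\left(v \right)} = 2 - \frac{\left(v + v\right) \frac{1}{v + 4}}{8} = 2 - \frac{2 v \frac{1}{4 + v}}{8} = 2 - \frac{v}{4 \left(4 + v\right)}$)
$E = \frac{13377}{10}$ ($E = \frac{32 + 7 \cdot 1}{4 \left(4 + 1\right)} 686 = \frac{32 + 7}{4 \cdot 5} \cdot 686 = \frac{1}{4} \cdot \frac{1}{5} \cdot 39 \cdot 686 = \frac{39}{20} \cdot 686 = \frac{13377}{10} \approx 1337.7$)
$22518 + E = 22518 + \frac{13377}{10} = \frac{238557}{10}$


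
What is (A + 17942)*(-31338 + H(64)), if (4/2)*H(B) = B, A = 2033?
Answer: -625337350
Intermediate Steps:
H(B) = B/2
(A + 17942)*(-31338 + H(64)) = (2033 + 17942)*(-31338 + (1/2)*64) = 19975*(-31338 + 32) = 19975*(-31306) = -625337350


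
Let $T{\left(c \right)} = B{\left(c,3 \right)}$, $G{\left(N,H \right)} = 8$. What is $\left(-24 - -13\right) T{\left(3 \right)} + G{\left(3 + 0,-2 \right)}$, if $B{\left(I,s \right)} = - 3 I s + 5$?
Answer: $250$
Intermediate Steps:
$B{\left(I,s \right)} = 5 - 3 I s$ ($B{\left(I,s \right)} = - 3 I s + 5 = 5 - 3 I s$)
$T{\left(c \right)} = 5 - 9 c$ ($T{\left(c \right)} = 5 - 3 c 3 = 5 - 9 c$)
$\left(-24 - -13\right) T{\left(3 \right)} + G{\left(3 + 0,-2 \right)} = \left(-24 - -13\right) \left(5 - 27\right) + 8 = \left(-24 + 13\right) \left(5 - 27\right) + 8 = \left(-11\right) \left(-22\right) + 8 = 242 + 8 = 250$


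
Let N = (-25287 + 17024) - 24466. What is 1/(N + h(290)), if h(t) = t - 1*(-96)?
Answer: -1/32343 ≈ -3.0919e-5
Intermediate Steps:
N = -32729 (N = -8263 - 24466 = -32729)
h(t) = 96 + t (h(t) = t + 96 = 96 + t)
1/(N + h(290)) = 1/(-32729 + (96 + 290)) = 1/(-32729 + 386) = 1/(-32343) = -1/32343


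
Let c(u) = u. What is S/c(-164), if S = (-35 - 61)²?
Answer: -2304/41 ≈ -56.195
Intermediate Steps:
S = 9216 (S = (-96)² = 9216)
S/c(-164) = 9216/(-164) = 9216*(-1/164) = -2304/41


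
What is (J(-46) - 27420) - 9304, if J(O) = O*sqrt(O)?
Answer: -36724 - 46*I*sqrt(46) ≈ -36724.0 - 311.99*I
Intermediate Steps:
J(O) = O**(3/2)
(J(-46) - 27420) - 9304 = ((-46)**(3/2) - 27420) - 9304 = (-46*I*sqrt(46) - 27420) - 9304 = (-27420 - 46*I*sqrt(46)) - 9304 = -36724 - 46*I*sqrt(46)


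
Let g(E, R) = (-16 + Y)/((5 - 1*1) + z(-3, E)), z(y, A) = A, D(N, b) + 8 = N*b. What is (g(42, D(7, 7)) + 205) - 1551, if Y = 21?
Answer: -61911/46 ≈ -1345.9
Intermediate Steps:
D(N, b) = -8 + N*b
g(E, R) = 5/(4 + E) (g(E, R) = (-16 + 21)/((5 - 1*1) + E) = 5/((5 - 1) + E) = 5/(4 + E))
(g(42, D(7, 7)) + 205) - 1551 = (5/(4 + 42) + 205) - 1551 = (5/46 + 205) - 1551 = 9435/46 - 1551 = -61911/46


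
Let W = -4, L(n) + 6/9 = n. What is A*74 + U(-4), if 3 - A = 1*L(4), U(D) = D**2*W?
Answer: -266/3 ≈ -88.667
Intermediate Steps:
L(n) = -2/3 + n
U(D) = -4*D**2 (U(D) = D**2*(-4) = -4*D**2)
A = -1/3 (A = 3 - (-2/3 + 4) = 3 - 10/3 = -1/3 ≈ -0.33333)
A*74 + U(-4) = -1/3*74 - 4*(-4)**2 = -74/3 - 4*16 = -74/3 - 64 = -266/3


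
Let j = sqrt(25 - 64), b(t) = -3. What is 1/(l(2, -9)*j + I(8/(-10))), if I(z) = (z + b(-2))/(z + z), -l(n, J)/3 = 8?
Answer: 152/1438057 + 1536*I*sqrt(39)/1438057 ≈ 0.0001057 + 0.0066703*I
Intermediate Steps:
l(n, J) = -24 (l(n, J) = -3*8 = -24)
j = I*sqrt(39) (j = sqrt(-39) = I*sqrt(39) ≈ 6.245*I)
I(z) = (-3 + z)/(2*z) (I(z) = (z - 3)/(z + z) = (-3 + z)/((2*z)) = (-3 + z)*(1/(2*z)) = (-3 + z)/(2*z))
1/(l(2, -9)*j + I(8/(-10))) = 1/(-24*I*sqrt(39) + (-3 + 8/(-10))/(2*((8/(-10))))) = 1/(-24*I*sqrt(39) + (-3 + 8*(-1/10))/(2*((8*(-1/10))))) = 1/(-24*I*sqrt(39) + (-3 - 4/5)/(2*(-4/5))) = 1/(-24*I*sqrt(39) + (1/2)*(-5/4)*(-19/5)) = 1/(-24*I*sqrt(39) + 19/8) = 1/(19/8 - 24*I*sqrt(39))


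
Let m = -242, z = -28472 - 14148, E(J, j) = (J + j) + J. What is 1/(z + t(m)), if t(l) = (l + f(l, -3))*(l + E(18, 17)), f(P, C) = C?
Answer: 1/3685 ≈ 0.00027137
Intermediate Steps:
E(J, j) = j + 2*J
z = -42620
t(l) = (-3 + l)*(53 + l) (t(l) = (l - 3)*(l + (17 + 2*18)) = (-3 + l)*(l + (17 + 36)) = (-3 + l)*(l + 53) = (-3 + l)*(53 + l))
1/(z + t(m)) = 1/(-42620 + (-159 + (-242)² + 50*(-242))) = 1/(-42620 + (-159 + 58564 - 12100)) = 1/(-42620 + 46305) = 1/3685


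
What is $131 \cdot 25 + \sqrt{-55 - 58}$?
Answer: $3275 + i \sqrt{113} \approx 3275.0 + 10.63 i$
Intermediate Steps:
$131 \cdot 25 + \sqrt{-55 - 58} = 3275 + \sqrt{-113} = 3275 + i \sqrt{113}$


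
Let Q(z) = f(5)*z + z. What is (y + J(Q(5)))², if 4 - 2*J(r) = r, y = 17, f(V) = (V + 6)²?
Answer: 81796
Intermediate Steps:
f(V) = (6 + V)²
Q(z) = 122*z (Q(z) = (6 + 5)²*z + z = 11²*z + z = 121*z + z = 122*z)
J(r) = 2 - r/2
(y + J(Q(5)))² = (17 + (2 - 61*5))² = (17 + (2 - ½*610))² = (17 + (2 - 305))² = (17 - 303)² = (-286)² = 81796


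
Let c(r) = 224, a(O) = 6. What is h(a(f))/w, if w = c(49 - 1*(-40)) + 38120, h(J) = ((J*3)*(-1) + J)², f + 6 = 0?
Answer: 18/4793 ≈ 0.0037555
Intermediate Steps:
f = -6 (f = -6 + 0 = -6)
h(J) = 4*J² (h(J) = ((3*J)*(-1) + J)² = (-3*J + J)² = (-2*J)² = 4*J²)
w = 38344 (w = 224 + 38120 = 38344)
h(a(f))/w = (4*6²)/38344 = (4*36)*(1/38344) = 144*(1/38344) = 18/4793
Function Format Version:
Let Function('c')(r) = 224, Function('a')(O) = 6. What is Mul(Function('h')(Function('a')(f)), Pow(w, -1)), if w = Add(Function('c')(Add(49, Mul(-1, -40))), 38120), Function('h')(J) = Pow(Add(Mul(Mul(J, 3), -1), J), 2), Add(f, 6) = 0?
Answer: Rational(18, 4793) ≈ 0.0037555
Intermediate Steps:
f = -6 (f = Add(-6, 0) = -6)
Function('h')(J) = Mul(4, Pow(J, 2)) (Function('h')(J) = Pow(Add(Mul(Mul(3, J), -1), J), 2) = Pow(Add(Mul(-3, J), J), 2) = Pow(Mul(-2, J), 2) = Mul(4, Pow(J, 2)))
w = 38344 (w = Add(224, 38120) = 38344)
Mul(Function('h')(Function('a')(f)), Pow(w, -1)) = Mul(Mul(4, Pow(6, 2)), Pow(38344, -1)) = Mul(Mul(4, 36), Rational(1, 38344)) = Mul(144, Rational(1, 38344)) = Rational(18, 4793)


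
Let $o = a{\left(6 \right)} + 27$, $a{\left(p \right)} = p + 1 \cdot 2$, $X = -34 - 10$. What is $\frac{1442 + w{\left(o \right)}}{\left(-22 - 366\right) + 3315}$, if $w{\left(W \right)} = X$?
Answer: $\frac{1398}{2927} \approx 0.47762$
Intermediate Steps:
$X = -44$
$a{\left(p \right)} = 2 + p$ ($a{\left(p \right)} = p + 2 = 2 + p$)
$o = 35$ ($o = \left(2 + 6\right) + 27 = 8 + 27 = 35$)
$w{\left(W \right)} = -44$
$\frac{1442 + w{\left(o \right)}}{\left(-22 - 366\right) + 3315} = \frac{1442 - 44}{\left(-22 - 366\right) + 3315} = \frac{1398}{-388 + 3315} = \frac{1398}{2927}$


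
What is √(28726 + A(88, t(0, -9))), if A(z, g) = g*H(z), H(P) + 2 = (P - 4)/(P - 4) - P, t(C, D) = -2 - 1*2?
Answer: √29082 ≈ 170.53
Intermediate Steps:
t(C, D) = -4 (t(C, D) = -2 - 2 = -4)
H(P) = -1 - P (H(P) = -2 + ((P - 4)/(P - 4) - P) = -2 + ((-4 + P)/(-4 + P) - P) = -2 + (1 - P) = -1 - P)
A(z, g) = g*(-1 - z)
√(28726 + A(88, t(0, -9))) = √(28726 - 1*(-4)*(1 + 88)) = √(28726 - 1*(-4)*89) = √(28726 + 356) = √29082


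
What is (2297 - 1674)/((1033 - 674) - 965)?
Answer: -623/606 ≈ -1.0281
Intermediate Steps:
(2297 - 1674)/((1033 - 674) - 965) = 623/(359 - 965) = 623/(-606) = 623*(-1/606) = -623/606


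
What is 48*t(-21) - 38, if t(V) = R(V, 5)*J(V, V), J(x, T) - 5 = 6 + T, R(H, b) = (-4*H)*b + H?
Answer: -191558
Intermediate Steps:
R(H, b) = H - 4*H*b (R(H, b) = -4*H*b + H = H - 4*H*b)
J(x, T) = 11 + T (J(x, T) = 5 + (6 + T) = 11 + T)
t(V) = -19*V*(11 + V) (t(V) = (V*(1 - 4*5))*(11 + V) = (V*(1 - 20))*(11 + V) = (V*(-19))*(11 + V) = (-19*V)*(11 + V) = -19*V*(11 + V))
48*t(-21) - 38 = 48*(-19*(-21)*(11 - 21)) - 38 = 48*(-19*(-21)*(-10)) - 38 = 48*(-3990) - 38 = -191520 - 38 = -191558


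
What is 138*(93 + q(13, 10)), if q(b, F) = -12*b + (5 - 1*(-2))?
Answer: -7728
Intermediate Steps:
q(b, F) = 7 - 12*b (q(b, F) = -12*b + (5 + 2) = -12*b + 7 = 7 - 12*b)
138*(93 + q(13, 10)) = 138*(93 + (7 - 12*13)) = 138*(93 + (7 - 156)) = 138*(93 - 149) = 138*(-56) = -7728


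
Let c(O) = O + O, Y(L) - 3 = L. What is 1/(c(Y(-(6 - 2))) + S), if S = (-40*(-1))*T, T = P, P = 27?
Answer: 1/1078 ≈ 0.00092764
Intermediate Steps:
T = 27
Y(L) = 3 + L
c(O) = 2*O
S = 1080 (S = -40*(-1)*27 = 40*27 = 1080)
1/(c(Y(-(6 - 2))) + S) = 1/(2*(3 - (6 - 2)) + 1080) = 1/(2*(3 - 1*4) + 1080) = 1/(2*(3 - 4) + 1080) = 1/(2*(-1) + 1080) = 1/(-2 + 1080) = 1/1078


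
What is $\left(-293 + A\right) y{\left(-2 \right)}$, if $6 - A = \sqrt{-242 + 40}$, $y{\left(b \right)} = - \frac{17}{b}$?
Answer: $- \frac{4879}{2} - \frac{17 i \sqrt{202}}{2} \approx -2439.5 - 120.81 i$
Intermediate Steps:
$A = 6 - i \sqrt{202}$ ($A = 6 - \sqrt{-242 + 40} = 6 - \sqrt{-202} = 6 - i \sqrt{202} \approx 6.0 - 14.213 i$)
$\left(-293 + A\right) y{\left(-2 \right)} = \left(-293 + \left(6 - i \sqrt{202}\right)\right) \left(- \frac{17}{-2}\right) = \left(-287 - i \sqrt{202}\right) \left(\left(-17\right) \left(- \frac{1}{2}\right)\right) = \left(-287 - i \sqrt{202}\right) \frac{17}{2} = - \frac{4879}{2} - \frac{17 i \sqrt{202}}{2}$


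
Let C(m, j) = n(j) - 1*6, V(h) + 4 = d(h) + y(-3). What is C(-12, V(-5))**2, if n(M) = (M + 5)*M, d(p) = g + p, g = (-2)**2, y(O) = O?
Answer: 324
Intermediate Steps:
g = 4
d(p) = 4 + p
n(M) = M*(5 + M) (n(M) = (5 + M)*M = M*(5 + M))
V(h) = -3 + h (V(h) = -4 + ((4 + h) - 3) = -4 + (1 + h) = -3 + h)
C(m, j) = -6 + j*(5 + j) (C(m, j) = j*(5 + j) - 1*6 = j*(5 + j) - 6 = -6 + j*(5 + j))
C(-12, V(-5))**2 = (-6 + (-3 - 5)*(5 + (-3 - 5)))**2 = (-6 - 8*(5 - 8))**2 = (-6 - 8*(-3))**2 = (-6 + 24)**2 = 18**2 = 324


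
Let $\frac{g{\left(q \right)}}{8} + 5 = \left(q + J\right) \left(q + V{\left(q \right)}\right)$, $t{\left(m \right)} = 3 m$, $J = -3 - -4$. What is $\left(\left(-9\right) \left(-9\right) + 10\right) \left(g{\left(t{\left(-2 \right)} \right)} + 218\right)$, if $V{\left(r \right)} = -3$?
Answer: $48958$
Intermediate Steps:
$J = 1$ ($J = -3 + 4 = 1$)
$g{\left(q \right)} = -40 + 8 \left(1 + q\right) \left(-3 + q\right)$ ($g{\left(q \right)} = -40 + 8 \left(q + 1\right) \left(q - 3\right) = -40 + 8 \left(1 + q\right) \left(-3 + q\right)$)
$\left(\left(-9\right) \left(-9\right) + 10\right) \left(g{\left(t{\left(-2 \right)} \right)} + 218\right) = \left(\left(-9\right) \left(-9\right) + 10\right) \left(\left(-64 - 16 \cdot 3 \left(-2\right) + 8 \left(3 \left(-2\right)\right)^{2}\right) + 218\right) = \left(81 + 10\right) \left(\left(-64 - -96 + 8 \left(-6\right)^{2}\right) + 218\right) = 91 \left(\left(-64 + 96 + 8 \cdot 36\right) + 218\right) = 91 \left(\left(-64 + 96 + 288\right) + 218\right) = 91 \left(320 + 218\right) = 91 \cdot 538 = 48958$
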